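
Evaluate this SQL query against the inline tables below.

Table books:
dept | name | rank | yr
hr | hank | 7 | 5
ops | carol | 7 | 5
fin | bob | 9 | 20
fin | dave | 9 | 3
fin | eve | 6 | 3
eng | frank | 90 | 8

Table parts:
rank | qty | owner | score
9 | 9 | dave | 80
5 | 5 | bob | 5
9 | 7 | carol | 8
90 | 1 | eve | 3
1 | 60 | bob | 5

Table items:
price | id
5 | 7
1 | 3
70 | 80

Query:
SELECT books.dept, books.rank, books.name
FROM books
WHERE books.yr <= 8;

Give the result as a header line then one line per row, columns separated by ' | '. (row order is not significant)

After WHERE (5 rows):
books.dept | books.name | books.rank | books.yr
hr | hank | 7 | 5
ops | carol | 7 | 5
fin | dave | 9 | 3
fin | eve | 6 | 3
eng | frank | 90 | 8
After SELECT (5 rows):
books.dept | books.rank | books.name
hr | 7 | hank
ops | 7 | carol
fin | 9 | dave
fin | 6 | eve
eng | 90 | frank

== RESULT ==
books.dept | books.rank | books.name
hr | 7 | hank
ops | 7 | carol
fin | 9 | dave
fin | 6 | eve
eng | 90 | frank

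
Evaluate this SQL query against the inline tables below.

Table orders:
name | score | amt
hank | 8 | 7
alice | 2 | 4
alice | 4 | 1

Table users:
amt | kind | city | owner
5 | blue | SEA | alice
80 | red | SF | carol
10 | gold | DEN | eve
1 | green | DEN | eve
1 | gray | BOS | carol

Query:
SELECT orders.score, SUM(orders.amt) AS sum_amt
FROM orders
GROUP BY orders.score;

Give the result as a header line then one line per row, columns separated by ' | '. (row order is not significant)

== RESULT ==
orders.score | sum_amt
8 | 7
2 | 4
4 | 1

Derivation:
After GROUP BY (3 rows):
orders.score | sum_amt
8 | 7
2 | 4
4 | 1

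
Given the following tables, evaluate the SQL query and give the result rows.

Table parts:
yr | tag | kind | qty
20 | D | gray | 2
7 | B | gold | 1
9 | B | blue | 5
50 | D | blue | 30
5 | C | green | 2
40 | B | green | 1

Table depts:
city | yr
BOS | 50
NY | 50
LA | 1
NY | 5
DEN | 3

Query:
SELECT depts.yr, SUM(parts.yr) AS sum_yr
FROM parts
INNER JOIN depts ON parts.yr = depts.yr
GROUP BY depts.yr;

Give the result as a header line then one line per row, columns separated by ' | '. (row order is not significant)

After JOIN depts (3 rows):
parts.yr | parts.tag | parts.kind | parts.qty | depts.city | depts.yr
50 | D | blue | 30 | BOS | 50
50 | D | blue | 30 | NY | 50
5 | C | green | 2 | NY | 5
After GROUP BY (2 rows):
depts.yr | sum_yr
50 | 100
5 | 5

== RESULT ==
depts.yr | sum_yr
50 | 100
5 | 5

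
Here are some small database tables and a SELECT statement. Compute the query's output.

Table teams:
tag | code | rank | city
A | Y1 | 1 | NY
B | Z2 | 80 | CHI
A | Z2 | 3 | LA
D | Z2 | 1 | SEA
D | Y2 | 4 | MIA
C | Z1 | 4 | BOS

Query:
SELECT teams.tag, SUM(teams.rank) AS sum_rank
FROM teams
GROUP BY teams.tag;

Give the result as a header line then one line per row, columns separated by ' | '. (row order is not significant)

== RESULT ==
teams.tag | sum_rank
A | 4
B | 80
D | 5
C | 4

Derivation:
After GROUP BY (4 rows):
teams.tag | sum_rank
A | 4
B | 80
D | 5
C | 4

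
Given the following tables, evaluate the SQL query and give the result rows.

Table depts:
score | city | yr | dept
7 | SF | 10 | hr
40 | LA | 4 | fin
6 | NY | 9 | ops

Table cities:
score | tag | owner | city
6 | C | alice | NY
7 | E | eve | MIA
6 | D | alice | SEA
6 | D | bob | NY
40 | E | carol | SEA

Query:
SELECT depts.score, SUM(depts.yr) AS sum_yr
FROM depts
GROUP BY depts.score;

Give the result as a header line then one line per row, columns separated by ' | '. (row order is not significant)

After GROUP BY (3 rows):
depts.score | sum_yr
7 | 10
40 | 4
6 | 9

== RESULT ==
depts.score | sum_yr
7 | 10
40 | 4
6 | 9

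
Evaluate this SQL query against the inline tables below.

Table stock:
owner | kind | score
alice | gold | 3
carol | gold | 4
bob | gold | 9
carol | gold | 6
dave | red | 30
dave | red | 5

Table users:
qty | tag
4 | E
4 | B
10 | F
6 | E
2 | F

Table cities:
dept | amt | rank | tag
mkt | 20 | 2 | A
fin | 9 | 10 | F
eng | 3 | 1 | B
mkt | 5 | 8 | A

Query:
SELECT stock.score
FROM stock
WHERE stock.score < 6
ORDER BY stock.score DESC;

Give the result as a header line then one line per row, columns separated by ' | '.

== RESULT ==
stock.score
5
4
3

Derivation:
After WHERE (3 rows):
stock.owner | stock.kind | stock.score
alice | gold | 3
carol | gold | 4
dave | red | 5
After SELECT (3 rows):
stock.score
3
4
5
After ORDER BY (3 rows):
stock.score
5
4
3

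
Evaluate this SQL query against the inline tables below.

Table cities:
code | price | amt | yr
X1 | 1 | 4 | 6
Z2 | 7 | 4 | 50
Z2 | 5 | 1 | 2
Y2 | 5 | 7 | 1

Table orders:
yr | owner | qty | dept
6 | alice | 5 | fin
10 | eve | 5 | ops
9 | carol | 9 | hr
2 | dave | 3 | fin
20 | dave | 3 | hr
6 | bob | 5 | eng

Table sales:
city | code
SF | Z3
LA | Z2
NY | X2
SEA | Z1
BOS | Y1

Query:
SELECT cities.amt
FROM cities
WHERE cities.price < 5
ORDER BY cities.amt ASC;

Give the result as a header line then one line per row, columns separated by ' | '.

== RESULT ==
cities.amt
4

Derivation:
After WHERE (1 rows):
cities.code | cities.price | cities.amt | cities.yr
X1 | 1 | 4 | 6
After SELECT (1 rows):
cities.amt
4
After ORDER BY (1 rows):
cities.amt
4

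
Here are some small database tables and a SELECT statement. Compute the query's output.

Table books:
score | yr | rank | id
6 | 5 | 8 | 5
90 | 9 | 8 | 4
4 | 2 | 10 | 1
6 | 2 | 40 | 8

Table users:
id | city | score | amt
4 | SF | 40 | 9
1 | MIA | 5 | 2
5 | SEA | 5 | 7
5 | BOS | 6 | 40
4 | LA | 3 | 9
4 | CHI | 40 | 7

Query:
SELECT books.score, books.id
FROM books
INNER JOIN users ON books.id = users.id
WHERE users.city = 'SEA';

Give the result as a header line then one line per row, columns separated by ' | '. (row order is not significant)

== RESULT ==
books.score | books.id
6 | 5

Derivation:
After JOIN users (6 rows):
books.score | books.yr | books.rank | books.id | users.id | users.city | users.score | users.amt
6 | 5 | 8 | 5 | 5 | SEA | 5 | 7
6 | 5 | 8 | 5 | 5 | BOS | 6 | 40
90 | 9 | 8 | 4 | 4 | SF | 40 | 9
90 | 9 | 8 | 4 | 4 | LA | 3 | 9
90 | 9 | 8 | 4 | 4 | CHI | 40 | 7
4 | 2 | 10 | 1 | 1 | MIA | 5 | 2
After WHERE (1 rows):
books.score | books.yr | books.rank | books.id | users.id | users.city | users.score | users.amt
6 | 5 | 8 | 5 | 5 | SEA | 5 | 7
After SELECT (1 rows):
books.score | books.id
6 | 5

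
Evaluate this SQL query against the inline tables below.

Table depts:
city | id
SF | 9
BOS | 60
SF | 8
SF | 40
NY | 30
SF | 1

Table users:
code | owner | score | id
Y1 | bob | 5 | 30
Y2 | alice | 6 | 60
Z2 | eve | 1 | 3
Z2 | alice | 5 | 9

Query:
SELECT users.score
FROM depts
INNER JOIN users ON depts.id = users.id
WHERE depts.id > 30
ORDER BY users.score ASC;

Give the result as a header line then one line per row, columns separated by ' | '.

== RESULT ==
users.score
6

Derivation:
After JOIN users (3 rows):
depts.city | depts.id | users.code | users.owner | users.score | users.id
SF | 9 | Z2 | alice | 5 | 9
BOS | 60 | Y2 | alice | 6 | 60
NY | 30 | Y1 | bob | 5 | 30
After WHERE (1 rows):
depts.city | depts.id | users.code | users.owner | users.score | users.id
BOS | 60 | Y2 | alice | 6 | 60
After SELECT (1 rows):
users.score
6
After ORDER BY (1 rows):
users.score
6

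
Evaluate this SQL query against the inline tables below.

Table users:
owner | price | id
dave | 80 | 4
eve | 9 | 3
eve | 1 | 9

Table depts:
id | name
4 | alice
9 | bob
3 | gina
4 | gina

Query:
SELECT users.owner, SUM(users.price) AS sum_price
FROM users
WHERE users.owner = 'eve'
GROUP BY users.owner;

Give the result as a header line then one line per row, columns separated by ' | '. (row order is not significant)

After WHERE (2 rows):
users.owner | users.price | users.id
eve | 9 | 3
eve | 1 | 9
After GROUP BY (1 rows):
users.owner | sum_price
eve | 10

== RESULT ==
users.owner | sum_price
eve | 10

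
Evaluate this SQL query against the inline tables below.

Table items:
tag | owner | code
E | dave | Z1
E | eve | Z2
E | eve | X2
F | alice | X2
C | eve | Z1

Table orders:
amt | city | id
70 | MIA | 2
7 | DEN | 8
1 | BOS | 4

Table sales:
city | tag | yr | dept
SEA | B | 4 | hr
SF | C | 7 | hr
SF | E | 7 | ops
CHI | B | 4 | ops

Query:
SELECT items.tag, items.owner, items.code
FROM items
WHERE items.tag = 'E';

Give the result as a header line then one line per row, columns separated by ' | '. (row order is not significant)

After WHERE (3 rows):
items.tag | items.owner | items.code
E | dave | Z1
E | eve | Z2
E | eve | X2
After SELECT (3 rows):
items.tag | items.owner | items.code
E | dave | Z1
E | eve | Z2
E | eve | X2

== RESULT ==
items.tag | items.owner | items.code
E | dave | Z1
E | eve | Z2
E | eve | X2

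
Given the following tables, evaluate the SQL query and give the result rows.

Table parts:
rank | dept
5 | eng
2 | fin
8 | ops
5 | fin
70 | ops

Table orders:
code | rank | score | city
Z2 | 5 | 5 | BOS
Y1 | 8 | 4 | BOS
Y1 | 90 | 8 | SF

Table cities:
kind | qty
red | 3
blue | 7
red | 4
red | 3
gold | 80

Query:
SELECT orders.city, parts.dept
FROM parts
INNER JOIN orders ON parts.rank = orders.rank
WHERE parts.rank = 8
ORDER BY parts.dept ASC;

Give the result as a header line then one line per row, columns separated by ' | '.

== RESULT ==
orders.city | parts.dept
BOS | ops

Derivation:
After JOIN orders (3 rows):
parts.rank | parts.dept | orders.code | orders.rank | orders.score | orders.city
5 | eng | Z2 | 5 | 5 | BOS
8 | ops | Y1 | 8 | 4 | BOS
5 | fin | Z2 | 5 | 5 | BOS
After WHERE (1 rows):
parts.rank | parts.dept | orders.code | orders.rank | orders.score | orders.city
8 | ops | Y1 | 8 | 4 | BOS
After SELECT (1 rows):
orders.city | parts.dept
BOS | ops
After ORDER BY (1 rows):
orders.city | parts.dept
BOS | ops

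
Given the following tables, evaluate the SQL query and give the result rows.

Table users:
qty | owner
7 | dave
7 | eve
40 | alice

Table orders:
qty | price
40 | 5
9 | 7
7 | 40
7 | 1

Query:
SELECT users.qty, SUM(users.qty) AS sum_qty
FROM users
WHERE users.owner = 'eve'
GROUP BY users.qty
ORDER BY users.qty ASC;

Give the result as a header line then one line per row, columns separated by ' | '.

After WHERE (1 rows):
users.qty | users.owner
7 | eve
After GROUP BY (1 rows):
users.qty | sum_qty
7 | 7
After ORDER BY (1 rows):
users.qty | sum_qty
7 | 7

== RESULT ==
users.qty | sum_qty
7 | 7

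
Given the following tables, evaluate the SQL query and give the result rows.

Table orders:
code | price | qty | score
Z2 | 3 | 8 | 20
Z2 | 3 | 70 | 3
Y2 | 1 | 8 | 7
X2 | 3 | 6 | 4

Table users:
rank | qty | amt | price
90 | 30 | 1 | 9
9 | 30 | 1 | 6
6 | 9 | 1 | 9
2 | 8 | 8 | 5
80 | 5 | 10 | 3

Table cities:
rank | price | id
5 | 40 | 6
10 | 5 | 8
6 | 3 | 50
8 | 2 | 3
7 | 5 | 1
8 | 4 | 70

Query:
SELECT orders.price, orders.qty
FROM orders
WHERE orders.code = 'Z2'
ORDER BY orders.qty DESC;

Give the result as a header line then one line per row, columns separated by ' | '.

After WHERE (2 rows):
orders.code | orders.price | orders.qty | orders.score
Z2 | 3 | 8 | 20
Z2 | 3 | 70 | 3
After SELECT (2 rows):
orders.price | orders.qty
3 | 8
3 | 70
After ORDER BY (2 rows):
orders.price | orders.qty
3 | 70
3 | 8

== RESULT ==
orders.price | orders.qty
3 | 70
3 | 8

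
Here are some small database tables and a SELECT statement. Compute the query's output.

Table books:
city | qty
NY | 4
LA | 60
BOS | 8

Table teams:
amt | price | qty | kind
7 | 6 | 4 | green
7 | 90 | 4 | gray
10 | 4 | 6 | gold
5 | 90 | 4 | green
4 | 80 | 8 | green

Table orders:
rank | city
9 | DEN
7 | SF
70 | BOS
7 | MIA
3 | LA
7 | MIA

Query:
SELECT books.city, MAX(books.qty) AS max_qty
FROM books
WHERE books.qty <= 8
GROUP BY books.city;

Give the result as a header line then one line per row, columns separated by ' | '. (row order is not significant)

== RESULT ==
books.city | max_qty
NY | 4
BOS | 8

Derivation:
After WHERE (2 rows):
books.city | books.qty
NY | 4
BOS | 8
After GROUP BY (2 rows):
books.city | max_qty
NY | 4
BOS | 8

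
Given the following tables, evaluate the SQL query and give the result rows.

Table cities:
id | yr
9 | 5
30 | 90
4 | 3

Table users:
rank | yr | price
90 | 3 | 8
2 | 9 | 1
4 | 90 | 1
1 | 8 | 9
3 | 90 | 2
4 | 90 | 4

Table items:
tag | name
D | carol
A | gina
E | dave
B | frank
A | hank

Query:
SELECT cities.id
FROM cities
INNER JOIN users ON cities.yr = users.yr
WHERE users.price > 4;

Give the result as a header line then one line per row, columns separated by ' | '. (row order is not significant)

== RESULT ==
cities.id
4

Derivation:
After JOIN users (4 rows):
cities.id | cities.yr | users.rank | users.yr | users.price
30 | 90 | 4 | 90 | 1
30 | 90 | 3 | 90 | 2
30 | 90 | 4 | 90 | 4
4 | 3 | 90 | 3 | 8
After WHERE (1 rows):
cities.id | cities.yr | users.rank | users.yr | users.price
4 | 3 | 90 | 3 | 8
After SELECT (1 rows):
cities.id
4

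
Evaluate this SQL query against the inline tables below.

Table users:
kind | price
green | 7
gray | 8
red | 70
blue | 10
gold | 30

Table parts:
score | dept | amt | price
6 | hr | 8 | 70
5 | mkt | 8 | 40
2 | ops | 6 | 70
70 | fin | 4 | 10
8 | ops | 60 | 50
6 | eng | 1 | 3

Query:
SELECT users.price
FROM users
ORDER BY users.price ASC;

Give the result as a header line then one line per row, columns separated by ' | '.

After SELECT (5 rows):
users.price
7
8
70
10
30
After ORDER BY (5 rows):
users.price
7
8
10
30
70

== RESULT ==
users.price
7
8
10
30
70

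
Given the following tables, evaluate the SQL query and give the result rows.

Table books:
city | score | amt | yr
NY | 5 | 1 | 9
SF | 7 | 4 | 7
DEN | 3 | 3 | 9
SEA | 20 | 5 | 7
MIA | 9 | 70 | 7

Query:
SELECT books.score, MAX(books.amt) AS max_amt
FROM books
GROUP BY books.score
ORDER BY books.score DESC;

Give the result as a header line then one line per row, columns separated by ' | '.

== RESULT ==
books.score | max_amt
20 | 5
9 | 70
7 | 4
5 | 1
3 | 3

Derivation:
After GROUP BY (5 rows):
books.score | max_amt
5 | 1
7 | 4
3 | 3
20 | 5
9 | 70
After ORDER BY (5 rows):
books.score | max_amt
20 | 5
9 | 70
7 | 4
5 | 1
3 | 3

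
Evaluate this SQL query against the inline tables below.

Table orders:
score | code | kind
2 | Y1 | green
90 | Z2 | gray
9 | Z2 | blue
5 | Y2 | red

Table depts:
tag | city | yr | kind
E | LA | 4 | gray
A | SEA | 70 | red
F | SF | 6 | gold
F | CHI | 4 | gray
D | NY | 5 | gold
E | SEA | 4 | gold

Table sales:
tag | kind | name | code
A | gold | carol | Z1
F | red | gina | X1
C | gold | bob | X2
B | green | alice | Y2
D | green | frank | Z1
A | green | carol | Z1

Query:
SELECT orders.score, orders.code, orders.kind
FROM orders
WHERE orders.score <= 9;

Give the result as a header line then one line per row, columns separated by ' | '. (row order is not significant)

== RESULT ==
orders.score | orders.code | orders.kind
2 | Y1 | green
9 | Z2 | blue
5 | Y2 | red

Derivation:
After WHERE (3 rows):
orders.score | orders.code | orders.kind
2 | Y1 | green
9 | Z2 | blue
5 | Y2 | red
After SELECT (3 rows):
orders.score | orders.code | orders.kind
2 | Y1 | green
9 | Z2 | blue
5 | Y2 | red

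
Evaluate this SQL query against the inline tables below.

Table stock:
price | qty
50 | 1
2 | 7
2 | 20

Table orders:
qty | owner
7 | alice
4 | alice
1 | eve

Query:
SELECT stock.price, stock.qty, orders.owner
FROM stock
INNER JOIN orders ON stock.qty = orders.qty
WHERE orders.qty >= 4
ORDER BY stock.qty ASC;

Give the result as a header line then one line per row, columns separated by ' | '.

After JOIN orders (2 rows):
stock.price | stock.qty | orders.qty | orders.owner
50 | 1 | 1 | eve
2 | 7 | 7 | alice
After WHERE (1 rows):
stock.price | stock.qty | orders.qty | orders.owner
2 | 7 | 7 | alice
After SELECT (1 rows):
stock.price | stock.qty | orders.owner
2 | 7 | alice
After ORDER BY (1 rows):
stock.price | stock.qty | orders.owner
2 | 7 | alice

== RESULT ==
stock.price | stock.qty | orders.owner
2 | 7 | alice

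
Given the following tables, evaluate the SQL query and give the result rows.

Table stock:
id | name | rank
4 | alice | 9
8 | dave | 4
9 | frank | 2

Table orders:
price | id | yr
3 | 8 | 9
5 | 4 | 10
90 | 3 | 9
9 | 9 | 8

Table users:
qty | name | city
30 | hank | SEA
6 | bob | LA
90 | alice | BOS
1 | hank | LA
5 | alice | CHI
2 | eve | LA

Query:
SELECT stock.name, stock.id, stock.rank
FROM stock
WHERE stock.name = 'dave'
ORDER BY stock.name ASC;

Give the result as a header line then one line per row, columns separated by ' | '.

After WHERE (1 rows):
stock.id | stock.name | stock.rank
8 | dave | 4
After SELECT (1 rows):
stock.name | stock.id | stock.rank
dave | 8 | 4
After ORDER BY (1 rows):
stock.name | stock.id | stock.rank
dave | 8 | 4

== RESULT ==
stock.name | stock.id | stock.rank
dave | 8 | 4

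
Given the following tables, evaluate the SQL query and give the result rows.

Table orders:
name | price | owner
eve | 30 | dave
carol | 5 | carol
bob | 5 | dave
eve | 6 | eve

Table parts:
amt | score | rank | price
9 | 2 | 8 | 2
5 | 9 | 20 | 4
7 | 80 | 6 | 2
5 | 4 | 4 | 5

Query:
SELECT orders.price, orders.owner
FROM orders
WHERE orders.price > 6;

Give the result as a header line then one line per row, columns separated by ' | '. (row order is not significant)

== RESULT ==
orders.price | orders.owner
30 | dave

Derivation:
After WHERE (1 rows):
orders.name | orders.price | orders.owner
eve | 30 | dave
After SELECT (1 rows):
orders.price | orders.owner
30 | dave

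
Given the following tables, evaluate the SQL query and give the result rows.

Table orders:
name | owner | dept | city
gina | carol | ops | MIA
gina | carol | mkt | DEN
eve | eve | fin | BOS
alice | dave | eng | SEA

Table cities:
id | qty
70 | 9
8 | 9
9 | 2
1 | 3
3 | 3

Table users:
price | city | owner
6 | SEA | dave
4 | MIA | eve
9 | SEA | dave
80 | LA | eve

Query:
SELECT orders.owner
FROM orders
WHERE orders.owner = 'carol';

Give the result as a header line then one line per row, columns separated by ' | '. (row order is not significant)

After WHERE (2 rows):
orders.name | orders.owner | orders.dept | orders.city
gina | carol | ops | MIA
gina | carol | mkt | DEN
After SELECT (2 rows):
orders.owner
carol
carol

== RESULT ==
orders.owner
carol
carol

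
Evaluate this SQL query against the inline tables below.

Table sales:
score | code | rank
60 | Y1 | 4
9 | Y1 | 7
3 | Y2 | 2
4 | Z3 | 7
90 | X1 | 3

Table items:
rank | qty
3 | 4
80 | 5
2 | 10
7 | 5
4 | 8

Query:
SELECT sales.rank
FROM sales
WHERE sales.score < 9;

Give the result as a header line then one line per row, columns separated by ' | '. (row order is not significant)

== RESULT ==
sales.rank
2
7

Derivation:
After WHERE (2 rows):
sales.score | sales.code | sales.rank
3 | Y2 | 2
4 | Z3 | 7
After SELECT (2 rows):
sales.rank
2
7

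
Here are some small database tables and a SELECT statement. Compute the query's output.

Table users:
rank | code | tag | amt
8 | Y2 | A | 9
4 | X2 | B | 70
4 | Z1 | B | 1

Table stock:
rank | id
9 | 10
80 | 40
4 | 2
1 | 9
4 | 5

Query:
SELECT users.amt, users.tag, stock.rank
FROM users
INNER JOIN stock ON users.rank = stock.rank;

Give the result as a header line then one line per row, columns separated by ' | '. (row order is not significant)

After JOIN stock (4 rows):
users.rank | users.code | users.tag | users.amt | stock.rank | stock.id
4 | X2 | B | 70 | 4 | 2
4 | X2 | B | 70 | 4 | 5
4 | Z1 | B | 1 | 4 | 2
4 | Z1 | B | 1 | 4 | 5
After SELECT (4 rows):
users.amt | users.tag | stock.rank
70 | B | 4
70 | B | 4
1 | B | 4
1 | B | 4

== RESULT ==
users.amt | users.tag | stock.rank
70 | B | 4
70 | B | 4
1 | B | 4
1 | B | 4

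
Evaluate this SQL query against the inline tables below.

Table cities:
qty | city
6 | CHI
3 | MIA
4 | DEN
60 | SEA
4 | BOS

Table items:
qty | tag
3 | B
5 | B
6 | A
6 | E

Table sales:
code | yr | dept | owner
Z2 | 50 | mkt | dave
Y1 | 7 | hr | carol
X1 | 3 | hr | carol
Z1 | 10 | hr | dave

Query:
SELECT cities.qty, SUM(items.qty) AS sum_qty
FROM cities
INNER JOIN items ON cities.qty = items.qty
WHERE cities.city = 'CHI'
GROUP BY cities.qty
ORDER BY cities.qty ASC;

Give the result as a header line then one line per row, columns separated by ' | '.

== RESULT ==
cities.qty | sum_qty
6 | 12

Derivation:
After JOIN items (3 rows):
cities.qty | cities.city | items.qty | items.tag
6 | CHI | 6 | A
6 | CHI | 6 | E
3 | MIA | 3 | B
After WHERE (2 rows):
cities.qty | cities.city | items.qty | items.tag
6 | CHI | 6 | A
6 | CHI | 6 | E
After GROUP BY (1 rows):
cities.qty | sum_qty
6 | 12
After ORDER BY (1 rows):
cities.qty | sum_qty
6 | 12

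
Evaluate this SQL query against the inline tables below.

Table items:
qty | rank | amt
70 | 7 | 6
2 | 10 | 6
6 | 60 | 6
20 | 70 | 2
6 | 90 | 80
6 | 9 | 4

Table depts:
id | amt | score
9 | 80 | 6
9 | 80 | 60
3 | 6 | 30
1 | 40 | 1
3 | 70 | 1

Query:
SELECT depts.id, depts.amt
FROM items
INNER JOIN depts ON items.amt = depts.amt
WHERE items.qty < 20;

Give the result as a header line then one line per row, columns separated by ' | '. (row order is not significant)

After JOIN depts (5 rows):
items.qty | items.rank | items.amt | depts.id | depts.amt | depts.score
70 | 7 | 6 | 3 | 6 | 30
2 | 10 | 6 | 3 | 6 | 30
6 | 60 | 6 | 3 | 6 | 30
6 | 90 | 80 | 9 | 80 | 6
6 | 90 | 80 | 9 | 80 | 60
After WHERE (4 rows):
items.qty | items.rank | items.amt | depts.id | depts.amt | depts.score
2 | 10 | 6 | 3 | 6 | 30
6 | 60 | 6 | 3 | 6 | 30
6 | 90 | 80 | 9 | 80 | 6
6 | 90 | 80 | 9 | 80 | 60
After SELECT (4 rows):
depts.id | depts.amt
3 | 6
3 | 6
9 | 80
9 | 80

== RESULT ==
depts.id | depts.amt
3 | 6
3 | 6
9 | 80
9 | 80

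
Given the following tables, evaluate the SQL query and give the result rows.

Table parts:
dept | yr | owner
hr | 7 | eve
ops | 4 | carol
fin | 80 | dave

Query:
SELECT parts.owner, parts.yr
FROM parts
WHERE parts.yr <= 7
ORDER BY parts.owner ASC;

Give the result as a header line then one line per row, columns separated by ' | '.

After WHERE (2 rows):
parts.dept | parts.yr | parts.owner
hr | 7 | eve
ops | 4 | carol
After SELECT (2 rows):
parts.owner | parts.yr
eve | 7
carol | 4
After ORDER BY (2 rows):
parts.owner | parts.yr
carol | 4
eve | 7

== RESULT ==
parts.owner | parts.yr
carol | 4
eve | 7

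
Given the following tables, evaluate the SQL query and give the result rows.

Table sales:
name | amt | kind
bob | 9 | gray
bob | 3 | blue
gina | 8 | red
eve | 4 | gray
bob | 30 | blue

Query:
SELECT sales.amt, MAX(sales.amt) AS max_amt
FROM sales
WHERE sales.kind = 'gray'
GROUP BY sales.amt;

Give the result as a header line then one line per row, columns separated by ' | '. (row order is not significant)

== RESULT ==
sales.amt | max_amt
9 | 9
4 | 4

Derivation:
After WHERE (2 rows):
sales.name | sales.amt | sales.kind
bob | 9 | gray
eve | 4 | gray
After GROUP BY (2 rows):
sales.amt | max_amt
9 | 9
4 | 4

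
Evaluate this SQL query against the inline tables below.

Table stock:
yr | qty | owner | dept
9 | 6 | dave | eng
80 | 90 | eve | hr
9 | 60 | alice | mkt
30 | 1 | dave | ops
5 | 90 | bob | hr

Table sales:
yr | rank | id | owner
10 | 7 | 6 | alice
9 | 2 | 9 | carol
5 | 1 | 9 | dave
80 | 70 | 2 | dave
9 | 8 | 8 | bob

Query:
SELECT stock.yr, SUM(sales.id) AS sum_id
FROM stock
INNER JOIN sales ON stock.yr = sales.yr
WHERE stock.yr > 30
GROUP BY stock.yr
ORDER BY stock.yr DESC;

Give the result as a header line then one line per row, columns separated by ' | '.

== RESULT ==
stock.yr | sum_id
80 | 2

Derivation:
After JOIN sales (6 rows):
stock.yr | stock.qty | stock.owner | stock.dept | sales.yr | sales.rank | sales.id | sales.owner
9 | 6 | dave | eng | 9 | 2 | 9 | carol
9 | 6 | dave | eng | 9 | 8 | 8 | bob
80 | 90 | eve | hr | 80 | 70 | 2 | dave
9 | 60 | alice | mkt | 9 | 2 | 9 | carol
9 | 60 | alice | mkt | 9 | 8 | 8 | bob
5 | 90 | bob | hr | 5 | 1 | 9 | dave
After WHERE (1 rows):
stock.yr | stock.qty | stock.owner | stock.dept | sales.yr | sales.rank | sales.id | sales.owner
80 | 90 | eve | hr | 80 | 70 | 2 | dave
After GROUP BY (1 rows):
stock.yr | sum_id
80 | 2
After ORDER BY (1 rows):
stock.yr | sum_id
80 | 2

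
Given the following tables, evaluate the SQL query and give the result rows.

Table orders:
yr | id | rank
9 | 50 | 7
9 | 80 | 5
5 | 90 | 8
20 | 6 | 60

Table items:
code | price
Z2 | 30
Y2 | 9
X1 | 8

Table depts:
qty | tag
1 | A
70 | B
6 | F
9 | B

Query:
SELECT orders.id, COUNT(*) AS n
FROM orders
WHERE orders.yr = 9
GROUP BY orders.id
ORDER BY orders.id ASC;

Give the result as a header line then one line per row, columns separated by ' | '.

After WHERE (2 rows):
orders.yr | orders.id | orders.rank
9 | 50 | 7
9 | 80 | 5
After GROUP BY (2 rows):
orders.id | n
50 | 1
80 | 1
After ORDER BY (2 rows):
orders.id | n
50 | 1
80 | 1

== RESULT ==
orders.id | n
50 | 1
80 | 1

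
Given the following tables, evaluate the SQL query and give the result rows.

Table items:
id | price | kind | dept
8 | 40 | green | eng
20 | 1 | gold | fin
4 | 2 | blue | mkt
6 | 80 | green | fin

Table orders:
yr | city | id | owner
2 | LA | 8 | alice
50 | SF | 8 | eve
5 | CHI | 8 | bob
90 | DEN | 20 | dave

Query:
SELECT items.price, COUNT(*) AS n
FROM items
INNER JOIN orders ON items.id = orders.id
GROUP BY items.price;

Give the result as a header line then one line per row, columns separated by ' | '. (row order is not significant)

After JOIN orders (4 rows):
items.id | items.price | items.kind | items.dept | orders.yr | orders.city | orders.id | orders.owner
8 | 40 | green | eng | 2 | LA | 8 | alice
8 | 40 | green | eng | 50 | SF | 8 | eve
8 | 40 | green | eng | 5 | CHI | 8 | bob
20 | 1 | gold | fin | 90 | DEN | 20 | dave
After GROUP BY (2 rows):
items.price | n
40 | 3
1 | 1

== RESULT ==
items.price | n
40 | 3
1 | 1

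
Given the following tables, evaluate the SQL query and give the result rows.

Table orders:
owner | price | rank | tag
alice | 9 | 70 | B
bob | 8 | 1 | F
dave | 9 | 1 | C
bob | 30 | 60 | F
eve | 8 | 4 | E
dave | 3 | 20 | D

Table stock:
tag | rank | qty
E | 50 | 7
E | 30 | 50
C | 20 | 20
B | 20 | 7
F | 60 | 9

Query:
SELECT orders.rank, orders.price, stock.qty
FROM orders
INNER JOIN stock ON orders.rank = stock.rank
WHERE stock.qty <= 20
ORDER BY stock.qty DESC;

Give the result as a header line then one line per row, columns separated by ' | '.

After JOIN stock (3 rows):
orders.owner | orders.price | orders.rank | orders.tag | stock.tag | stock.rank | stock.qty
bob | 30 | 60 | F | F | 60 | 9
dave | 3 | 20 | D | C | 20 | 20
dave | 3 | 20 | D | B | 20 | 7
After WHERE (3 rows):
orders.owner | orders.price | orders.rank | orders.tag | stock.tag | stock.rank | stock.qty
bob | 30 | 60 | F | F | 60 | 9
dave | 3 | 20 | D | C | 20 | 20
dave | 3 | 20 | D | B | 20 | 7
After SELECT (3 rows):
orders.rank | orders.price | stock.qty
60 | 30 | 9
20 | 3 | 20
20 | 3 | 7
After ORDER BY (3 rows):
orders.rank | orders.price | stock.qty
20 | 3 | 20
60 | 30 | 9
20 | 3 | 7

== RESULT ==
orders.rank | orders.price | stock.qty
20 | 3 | 20
60 | 30 | 9
20 | 3 | 7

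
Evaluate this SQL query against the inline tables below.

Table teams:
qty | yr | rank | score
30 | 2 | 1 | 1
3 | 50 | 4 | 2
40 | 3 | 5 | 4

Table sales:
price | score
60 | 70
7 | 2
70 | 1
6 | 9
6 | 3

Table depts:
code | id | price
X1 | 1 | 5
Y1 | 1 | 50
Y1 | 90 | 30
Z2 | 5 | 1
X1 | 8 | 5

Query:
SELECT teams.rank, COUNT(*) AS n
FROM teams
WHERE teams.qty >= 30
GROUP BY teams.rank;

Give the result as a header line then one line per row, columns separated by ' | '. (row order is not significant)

After WHERE (2 rows):
teams.qty | teams.yr | teams.rank | teams.score
30 | 2 | 1 | 1
40 | 3 | 5 | 4
After GROUP BY (2 rows):
teams.rank | n
1 | 1
5 | 1

== RESULT ==
teams.rank | n
1 | 1
5 | 1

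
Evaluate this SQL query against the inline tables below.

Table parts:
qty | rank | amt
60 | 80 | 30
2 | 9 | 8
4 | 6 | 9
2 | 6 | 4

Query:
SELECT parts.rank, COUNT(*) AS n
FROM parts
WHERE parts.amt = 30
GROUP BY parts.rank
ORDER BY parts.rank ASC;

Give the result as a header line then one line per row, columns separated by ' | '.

== RESULT ==
parts.rank | n
80 | 1

Derivation:
After WHERE (1 rows):
parts.qty | parts.rank | parts.amt
60 | 80 | 30
After GROUP BY (1 rows):
parts.rank | n
80 | 1
After ORDER BY (1 rows):
parts.rank | n
80 | 1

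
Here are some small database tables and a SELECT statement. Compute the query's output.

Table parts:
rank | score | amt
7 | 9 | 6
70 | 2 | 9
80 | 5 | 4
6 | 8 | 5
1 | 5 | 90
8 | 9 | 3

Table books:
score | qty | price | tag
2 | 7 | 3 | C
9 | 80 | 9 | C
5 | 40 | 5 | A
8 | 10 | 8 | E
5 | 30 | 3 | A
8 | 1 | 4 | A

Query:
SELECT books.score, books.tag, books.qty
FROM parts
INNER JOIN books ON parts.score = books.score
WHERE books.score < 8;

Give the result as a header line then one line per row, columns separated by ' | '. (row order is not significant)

After JOIN books (9 rows):
parts.rank | parts.score | parts.amt | books.score | books.qty | books.price | books.tag
7 | 9 | 6 | 9 | 80 | 9 | C
70 | 2 | 9 | 2 | 7 | 3 | C
80 | 5 | 4 | 5 | 40 | 5 | A
80 | 5 | 4 | 5 | 30 | 3 | A
6 | 8 | 5 | 8 | 10 | 8 | E
6 | 8 | 5 | 8 | 1 | 4 | A
1 | 5 | 90 | 5 | 40 | 5 | A
1 | 5 | 90 | 5 | 30 | 3 | A
8 | 9 | 3 | 9 | 80 | 9 | C
After WHERE (5 rows):
parts.rank | parts.score | parts.amt | books.score | books.qty | books.price | books.tag
70 | 2 | 9 | 2 | 7 | 3 | C
80 | 5 | 4 | 5 | 40 | 5 | A
80 | 5 | 4 | 5 | 30 | 3 | A
1 | 5 | 90 | 5 | 40 | 5 | A
1 | 5 | 90 | 5 | 30 | 3 | A
After SELECT (5 rows):
books.score | books.tag | books.qty
2 | C | 7
5 | A | 40
5 | A | 30
5 | A | 40
5 | A | 30

== RESULT ==
books.score | books.tag | books.qty
2 | C | 7
5 | A | 40
5 | A | 30
5 | A | 40
5 | A | 30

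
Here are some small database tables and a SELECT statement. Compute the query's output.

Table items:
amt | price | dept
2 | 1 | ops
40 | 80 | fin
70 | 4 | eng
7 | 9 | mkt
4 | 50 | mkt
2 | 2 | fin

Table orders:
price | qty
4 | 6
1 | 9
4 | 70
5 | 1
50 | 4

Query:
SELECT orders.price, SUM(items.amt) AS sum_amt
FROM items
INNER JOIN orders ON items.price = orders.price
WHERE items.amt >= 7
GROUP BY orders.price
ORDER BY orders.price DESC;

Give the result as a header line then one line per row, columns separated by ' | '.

== RESULT ==
orders.price | sum_amt
4 | 140

Derivation:
After JOIN orders (4 rows):
items.amt | items.price | items.dept | orders.price | orders.qty
2 | 1 | ops | 1 | 9
70 | 4 | eng | 4 | 6
70 | 4 | eng | 4 | 70
4 | 50 | mkt | 50 | 4
After WHERE (2 rows):
items.amt | items.price | items.dept | orders.price | orders.qty
70 | 4 | eng | 4 | 6
70 | 4 | eng | 4 | 70
After GROUP BY (1 rows):
orders.price | sum_amt
4 | 140
After ORDER BY (1 rows):
orders.price | sum_amt
4 | 140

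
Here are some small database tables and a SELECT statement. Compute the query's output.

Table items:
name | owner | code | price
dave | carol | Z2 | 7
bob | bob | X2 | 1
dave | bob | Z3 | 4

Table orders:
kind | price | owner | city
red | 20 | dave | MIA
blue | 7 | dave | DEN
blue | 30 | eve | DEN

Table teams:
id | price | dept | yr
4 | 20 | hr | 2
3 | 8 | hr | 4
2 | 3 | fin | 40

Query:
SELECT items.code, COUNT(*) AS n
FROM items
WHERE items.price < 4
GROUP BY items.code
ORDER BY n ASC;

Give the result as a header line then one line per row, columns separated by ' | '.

After WHERE (1 rows):
items.name | items.owner | items.code | items.price
bob | bob | X2 | 1
After GROUP BY (1 rows):
items.code | n
X2 | 1
After ORDER BY (1 rows):
items.code | n
X2 | 1

== RESULT ==
items.code | n
X2 | 1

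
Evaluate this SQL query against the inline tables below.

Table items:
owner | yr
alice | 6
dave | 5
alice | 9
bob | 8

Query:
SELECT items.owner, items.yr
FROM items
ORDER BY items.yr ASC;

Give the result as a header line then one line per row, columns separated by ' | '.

== RESULT ==
items.owner | items.yr
dave | 5
alice | 6
bob | 8
alice | 9

Derivation:
After SELECT (4 rows):
items.owner | items.yr
alice | 6
dave | 5
alice | 9
bob | 8
After ORDER BY (4 rows):
items.owner | items.yr
dave | 5
alice | 6
bob | 8
alice | 9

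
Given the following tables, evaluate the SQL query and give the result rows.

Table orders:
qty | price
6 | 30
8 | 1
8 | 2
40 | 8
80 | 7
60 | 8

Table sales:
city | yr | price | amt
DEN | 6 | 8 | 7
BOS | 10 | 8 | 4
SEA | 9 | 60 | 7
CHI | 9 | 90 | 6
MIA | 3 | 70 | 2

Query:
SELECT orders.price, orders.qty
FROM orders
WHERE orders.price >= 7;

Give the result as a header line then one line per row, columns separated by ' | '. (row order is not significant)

After WHERE (4 rows):
orders.qty | orders.price
6 | 30
40 | 8
80 | 7
60 | 8
After SELECT (4 rows):
orders.price | orders.qty
30 | 6
8 | 40
7 | 80
8 | 60

== RESULT ==
orders.price | orders.qty
30 | 6
8 | 40
7 | 80
8 | 60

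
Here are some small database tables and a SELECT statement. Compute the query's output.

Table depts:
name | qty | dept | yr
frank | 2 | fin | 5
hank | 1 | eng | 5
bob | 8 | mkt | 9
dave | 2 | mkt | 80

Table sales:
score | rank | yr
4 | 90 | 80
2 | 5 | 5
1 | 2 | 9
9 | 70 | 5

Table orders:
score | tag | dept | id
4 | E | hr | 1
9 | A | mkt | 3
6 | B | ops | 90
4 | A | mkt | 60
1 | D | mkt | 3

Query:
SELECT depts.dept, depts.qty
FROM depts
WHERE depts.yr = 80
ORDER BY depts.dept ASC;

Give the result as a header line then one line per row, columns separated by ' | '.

After WHERE (1 rows):
depts.name | depts.qty | depts.dept | depts.yr
dave | 2 | mkt | 80
After SELECT (1 rows):
depts.dept | depts.qty
mkt | 2
After ORDER BY (1 rows):
depts.dept | depts.qty
mkt | 2

== RESULT ==
depts.dept | depts.qty
mkt | 2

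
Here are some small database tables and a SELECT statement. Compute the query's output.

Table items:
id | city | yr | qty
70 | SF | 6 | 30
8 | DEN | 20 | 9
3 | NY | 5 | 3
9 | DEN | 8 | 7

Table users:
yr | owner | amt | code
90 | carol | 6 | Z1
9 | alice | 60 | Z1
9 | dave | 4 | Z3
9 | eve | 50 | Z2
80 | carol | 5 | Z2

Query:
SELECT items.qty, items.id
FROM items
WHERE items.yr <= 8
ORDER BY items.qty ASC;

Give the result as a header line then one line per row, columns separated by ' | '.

After WHERE (3 rows):
items.id | items.city | items.yr | items.qty
70 | SF | 6 | 30
3 | NY | 5 | 3
9 | DEN | 8 | 7
After SELECT (3 rows):
items.qty | items.id
30 | 70
3 | 3
7 | 9
After ORDER BY (3 rows):
items.qty | items.id
3 | 3
7 | 9
30 | 70

== RESULT ==
items.qty | items.id
3 | 3
7 | 9
30 | 70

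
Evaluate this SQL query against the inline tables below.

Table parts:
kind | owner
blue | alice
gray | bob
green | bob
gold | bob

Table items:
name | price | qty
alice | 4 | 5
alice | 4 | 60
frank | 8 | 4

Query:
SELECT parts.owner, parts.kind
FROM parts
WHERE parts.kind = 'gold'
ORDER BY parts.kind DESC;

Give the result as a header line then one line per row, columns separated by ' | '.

== RESULT ==
parts.owner | parts.kind
bob | gold

Derivation:
After WHERE (1 rows):
parts.kind | parts.owner
gold | bob
After SELECT (1 rows):
parts.owner | parts.kind
bob | gold
After ORDER BY (1 rows):
parts.owner | parts.kind
bob | gold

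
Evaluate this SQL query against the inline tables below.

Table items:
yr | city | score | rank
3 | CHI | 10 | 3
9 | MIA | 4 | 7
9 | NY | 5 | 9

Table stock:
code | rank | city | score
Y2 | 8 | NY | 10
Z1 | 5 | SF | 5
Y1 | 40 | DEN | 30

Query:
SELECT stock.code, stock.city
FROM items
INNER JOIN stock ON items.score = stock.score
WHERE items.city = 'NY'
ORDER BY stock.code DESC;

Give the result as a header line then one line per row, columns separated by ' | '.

== RESULT ==
stock.code | stock.city
Z1 | SF

Derivation:
After JOIN stock (2 rows):
items.yr | items.city | items.score | items.rank | stock.code | stock.rank | stock.city | stock.score
3 | CHI | 10 | 3 | Y2 | 8 | NY | 10
9 | NY | 5 | 9 | Z1 | 5 | SF | 5
After WHERE (1 rows):
items.yr | items.city | items.score | items.rank | stock.code | stock.rank | stock.city | stock.score
9 | NY | 5 | 9 | Z1 | 5 | SF | 5
After SELECT (1 rows):
stock.code | stock.city
Z1 | SF
After ORDER BY (1 rows):
stock.code | stock.city
Z1 | SF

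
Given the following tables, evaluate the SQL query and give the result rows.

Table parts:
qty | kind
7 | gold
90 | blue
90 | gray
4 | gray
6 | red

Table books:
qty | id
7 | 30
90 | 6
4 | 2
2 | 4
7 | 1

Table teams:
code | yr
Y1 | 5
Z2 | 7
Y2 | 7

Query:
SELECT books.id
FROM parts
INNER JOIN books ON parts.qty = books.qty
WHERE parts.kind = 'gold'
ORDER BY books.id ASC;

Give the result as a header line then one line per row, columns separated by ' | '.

After JOIN books (5 rows):
parts.qty | parts.kind | books.qty | books.id
7 | gold | 7 | 30
7 | gold | 7 | 1
90 | blue | 90 | 6
90 | gray | 90 | 6
4 | gray | 4 | 2
After WHERE (2 rows):
parts.qty | parts.kind | books.qty | books.id
7 | gold | 7 | 30
7 | gold | 7 | 1
After SELECT (2 rows):
books.id
30
1
After ORDER BY (2 rows):
books.id
1
30

== RESULT ==
books.id
1
30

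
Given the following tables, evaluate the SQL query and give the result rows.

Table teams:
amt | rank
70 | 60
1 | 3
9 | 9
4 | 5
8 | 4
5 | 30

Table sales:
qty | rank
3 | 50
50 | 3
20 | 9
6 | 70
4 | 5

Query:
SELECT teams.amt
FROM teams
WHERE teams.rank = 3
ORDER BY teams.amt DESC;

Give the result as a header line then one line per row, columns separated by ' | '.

== RESULT ==
teams.amt
1

Derivation:
After WHERE (1 rows):
teams.amt | teams.rank
1 | 3
After SELECT (1 rows):
teams.amt
1
After ORDER BY (1 rows):
teams.amt
1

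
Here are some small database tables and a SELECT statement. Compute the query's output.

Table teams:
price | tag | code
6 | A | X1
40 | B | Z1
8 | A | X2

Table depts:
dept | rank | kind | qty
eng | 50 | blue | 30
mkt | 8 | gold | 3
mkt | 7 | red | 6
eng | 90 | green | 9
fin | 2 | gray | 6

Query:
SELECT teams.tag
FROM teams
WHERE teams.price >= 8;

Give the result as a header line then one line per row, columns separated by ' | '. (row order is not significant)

After WHERE (2 rows):
teams.price | teams.tag | teams.code
40 | B | Z1
8 | A | X2
After SELECT (2 rows):
teams.tag
B
A

== RESULT ==
teams.tag
B
A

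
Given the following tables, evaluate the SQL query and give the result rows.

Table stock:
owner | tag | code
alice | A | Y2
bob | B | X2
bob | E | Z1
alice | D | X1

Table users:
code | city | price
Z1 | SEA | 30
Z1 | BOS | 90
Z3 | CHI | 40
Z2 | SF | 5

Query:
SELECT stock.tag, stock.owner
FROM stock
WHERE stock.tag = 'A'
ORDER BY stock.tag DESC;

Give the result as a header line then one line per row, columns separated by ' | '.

After WHERE (1 rows):
stock.owner | stock.tag | stock.code
alice | A | Y2
After SELECT (1 rows):
stock.tag | stock.owner
A | alice
After ORDER BY (1 rows):
stock.tag | stock.owner
A | alice

== RESULT ==
stock.tag | stock.owner
A | alice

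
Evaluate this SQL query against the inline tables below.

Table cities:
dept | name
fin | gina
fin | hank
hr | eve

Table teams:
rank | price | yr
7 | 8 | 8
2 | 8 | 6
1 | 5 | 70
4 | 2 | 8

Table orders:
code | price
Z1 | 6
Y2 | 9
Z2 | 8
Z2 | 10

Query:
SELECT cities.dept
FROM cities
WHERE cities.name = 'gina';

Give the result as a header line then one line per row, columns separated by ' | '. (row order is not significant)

== RESULT ==
cities.dept
fin

Derivation:
After WHERE (1 rows):
cities.dept | cities.name
fin | gina
After SELECT (1 rows):
cities.dept
fin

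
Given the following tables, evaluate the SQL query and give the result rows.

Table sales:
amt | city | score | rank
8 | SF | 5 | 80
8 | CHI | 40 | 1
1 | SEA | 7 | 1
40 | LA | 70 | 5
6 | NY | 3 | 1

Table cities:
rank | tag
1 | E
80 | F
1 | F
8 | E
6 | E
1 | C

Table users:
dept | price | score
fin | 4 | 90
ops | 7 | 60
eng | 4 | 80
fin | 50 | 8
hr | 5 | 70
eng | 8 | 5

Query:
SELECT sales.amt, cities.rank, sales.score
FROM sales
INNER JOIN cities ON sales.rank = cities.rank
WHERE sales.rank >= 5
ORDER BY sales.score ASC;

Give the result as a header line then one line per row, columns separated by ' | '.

== RESULT ==
sales.amt | cities.rank | sales.score
8 | 80 | 5

Derivation:
After JOIN cities (10 rows):
sales.amt | sales.city | sales.score | sales.rank | cities.rank | cities.tag
8 | SF | 5 | 80 | 80 | F
8 | CHI | 40 | 1 | 1 | E
8 | CHI | 40 | 1 | 1 | F
8 | CHI | 40 | 1 | 1 | C
1 | SEA | 7 | 1 | 1 | E
1 | SEA | 7 | 1 | 1 | F
1 | SEA | 7 | 1 | 1 | C
6 | NY | 3 | 1 | 1 | E
6 | NY | 3 | 1 | 1 | F
6 | NY | 3 | 1 | 1 | C
After WHERE (1 rows):
sales.amt | sales.city | sales.score | sales.rank | cities.rank | cities.tag
8 | SF | 5 | 80 | 80 | F
After SELECT (1 rows):
sales.amt | cities.rank | sales.score
8 | 80 | 5
After ORDER BY (1 rows):
sales.amt | cities.rank | sales.score
8 | 80 | 5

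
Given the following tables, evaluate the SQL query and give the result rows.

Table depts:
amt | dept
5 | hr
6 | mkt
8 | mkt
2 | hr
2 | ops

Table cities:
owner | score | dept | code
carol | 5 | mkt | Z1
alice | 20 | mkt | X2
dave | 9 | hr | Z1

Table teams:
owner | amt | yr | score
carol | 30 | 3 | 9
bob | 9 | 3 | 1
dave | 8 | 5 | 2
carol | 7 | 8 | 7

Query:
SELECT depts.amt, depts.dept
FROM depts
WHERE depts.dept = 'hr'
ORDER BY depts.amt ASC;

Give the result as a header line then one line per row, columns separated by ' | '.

== RESULT ==
depts.amt | depts.dept
2 | hr
5 | hr

Derivation:
After WHERE (2 rows):
depts.amt | depts.dept
5 | hr
2 | hr
After SELECT (2 rows):
depts.amt | depts.dept
5 | hr
2 | hr
After ORDER BY (2 rows):
depts.amt | depts.dept
2 | hr
5 | hr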